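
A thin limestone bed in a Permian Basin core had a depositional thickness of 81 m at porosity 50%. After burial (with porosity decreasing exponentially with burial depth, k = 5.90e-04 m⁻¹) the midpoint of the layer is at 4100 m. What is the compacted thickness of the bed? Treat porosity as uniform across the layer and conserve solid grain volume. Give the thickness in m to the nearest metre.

42 m

Working in km (1 km = 1000 m; k in km⁻¹ = k in m⁻¹ × 1000):
Porosity at 4.1 km: phi = 0.5·exp(−0.59×4.1) = 0.0445
Solid-volume conservation: h(1−phi) = h₀(1−phi₀) ⇒ h = h₀·(1−phi₀)/(1−phi)
h = 0.081 × (1 − 0.5)/(1 − 0.0445) = 0.081 × 0.5233 = 0.0424 km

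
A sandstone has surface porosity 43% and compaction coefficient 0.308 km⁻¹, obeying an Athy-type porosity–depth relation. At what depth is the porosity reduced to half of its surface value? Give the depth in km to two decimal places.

n/n₀ = 1/2 ⇒ exp(−c·d) = 1/2 ⇒ d = ln(2) / c
d = 0.6931 / 0.308 = 2.250 km

2.25 km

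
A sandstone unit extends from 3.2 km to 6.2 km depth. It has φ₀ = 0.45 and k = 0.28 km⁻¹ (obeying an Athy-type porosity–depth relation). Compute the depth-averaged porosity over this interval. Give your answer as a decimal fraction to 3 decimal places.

⟨φ⟩ = (1/(Z₂−Z₁)) ∫ φ₀ e^(−kZ) dZ = φ₀·(e^(−k·Z₁) − e^(−k·Z₂)) / (k·(Z₂−Z₁))
e^(−0.28×3.2) = 0.4082; e^(−0.28×6.2) = 0.1762
⟨φ⟩ = 0.45 × (0.4082 − 0.1762) / (0.28 × 3) = 0.45 × 0.2762 = 0.1243

0.124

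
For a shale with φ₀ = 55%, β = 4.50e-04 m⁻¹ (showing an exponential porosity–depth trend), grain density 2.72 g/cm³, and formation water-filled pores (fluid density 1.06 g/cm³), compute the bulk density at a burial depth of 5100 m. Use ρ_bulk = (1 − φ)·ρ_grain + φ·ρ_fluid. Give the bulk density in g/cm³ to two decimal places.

2.63 g/cm³

Working in km (1 km = 1000 m; β in km⁻¹ = β in m⁻¹ × 1000):
Porosity at depth: φ = 0.55·exp(−0.45×5.1) = 0.55×0.1008 = 0.0554
Bulk density: ρ_b = (1−φ)ρ_g + φ·ρ_f = 0.9446×2.72 + 0.0554×1.06
       = 2.569 + 0.059 = 2.628 g/cm³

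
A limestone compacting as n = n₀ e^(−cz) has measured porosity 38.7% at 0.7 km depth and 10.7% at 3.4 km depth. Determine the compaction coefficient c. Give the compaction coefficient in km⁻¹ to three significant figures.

Athy: n(z) = n₀ e^(−cz) ⇒ n₁/n₂ = e^{c(z₂−z₁)} ⇒ c = ln(n₁/n₂)/(z₂−z₁)
c = ln(0.387/0.107) / (3.4 − 0.7) = ln(3.617) / 2.7 = 1.2856 / 2.7 = 0.4761 km⁻¹

0.476 km⁻¹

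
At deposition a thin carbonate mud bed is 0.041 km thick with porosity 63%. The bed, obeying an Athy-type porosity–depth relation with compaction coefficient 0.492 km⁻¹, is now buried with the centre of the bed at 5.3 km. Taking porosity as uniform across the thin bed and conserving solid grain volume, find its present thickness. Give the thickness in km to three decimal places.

Porosity at 5.3 km: phi = 0.63·exp(−0.492×5.3) = 0.0464
Solid-volume conservation: h(1−phi) = h₀(1−phi₀) ⇒ h = h₀·(1−phi₀)/(1−phi)
h = 0.041 × (1 − 0.63)/(1 − 0.0464) = 0.041 × 0.3880 = 0.0159 km

0.016 km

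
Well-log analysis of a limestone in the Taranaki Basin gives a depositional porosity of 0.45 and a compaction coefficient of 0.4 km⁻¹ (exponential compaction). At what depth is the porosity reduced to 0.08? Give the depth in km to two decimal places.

Invert Athy's law: d = ln(n₀/n) / k
d = ln(0.45/0.08) / 0.4 = ln(5.625) / 0.4 = 1.7272 / 0.4 = 4.318 km

4.32 km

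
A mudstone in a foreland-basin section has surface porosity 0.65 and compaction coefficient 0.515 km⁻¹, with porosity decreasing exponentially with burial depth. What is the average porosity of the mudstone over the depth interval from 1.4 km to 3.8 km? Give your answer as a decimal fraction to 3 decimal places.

⟨phi⟩ = (1/(Z₂−Z₁)) ∫ phi₀ e^(−βZ) dZ = phi₀·(e^(−β·Z₁) − e^(−β·Z₂)) / (β·(Z₂−Z₁))
e^(−0.515×1.4) = 0.4863; e^(−0.515×3.8) = 0.1413
⟨phi⟩ = 0.65 × (0.4863 − 0.1413) / (0.515 × 2.4) = 0.65 × 0.2791 = 0.1814

0.181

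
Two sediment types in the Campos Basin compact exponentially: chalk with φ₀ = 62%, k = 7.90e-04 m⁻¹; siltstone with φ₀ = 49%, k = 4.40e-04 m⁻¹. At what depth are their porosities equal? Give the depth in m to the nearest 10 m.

670 m

Working in km (1 km = 1000 m; k in km⁻¹ = k in m⁻¹ × 1000):
Set φ₀ₐ e^(−kₐZ) = φ₀ᵦ e^(−kᵦZ) ⇒ ln(φ₀ₐ/φ₀ᵦ) = (kₐ − kᵦ)·Z
Z = ln(0.62/0.49) / (0.79 − 0.44) = 0.2353 / 0.35 = 0.672 km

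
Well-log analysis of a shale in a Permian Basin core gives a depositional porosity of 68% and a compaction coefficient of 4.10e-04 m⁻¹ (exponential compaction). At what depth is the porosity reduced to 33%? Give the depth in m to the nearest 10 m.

1760 m

Working in km (1 km = 1000 m; k in km⁻¹ = k in m⁻¹ × 1000):
Invert Athy's law: z = ln(φ₀/φ) / k
z = ln(0.68/0.33) / 0.41 = ln(2.061) / 0.41 = 0.7230 / 0.41 = 1.763 km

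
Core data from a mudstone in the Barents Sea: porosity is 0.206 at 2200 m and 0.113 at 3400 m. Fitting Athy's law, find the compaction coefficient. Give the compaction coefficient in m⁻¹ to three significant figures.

0.000500 m⁻¹

Working in km (1 km = 1000 m; β in km⁻¹ = β in m⁻¹ × 1000):
Athy: φ(d) = φ₀ e^(−βd) ⇒ φ₁/φ₂ = e^{β(d₂−d₁)} ⇒ β = ln(φ₁/φ₂)/(d₂−d₁)
β = ln(0.206/0.113) / (3.4 − 2.2) = ln(1.823) / 1.2 = 0.6005 / 1.2 = 0.5004 km⁻¹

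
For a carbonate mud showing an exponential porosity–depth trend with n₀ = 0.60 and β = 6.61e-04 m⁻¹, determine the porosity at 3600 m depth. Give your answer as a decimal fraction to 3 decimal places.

Working in km (1 km = 1000 m; β in km⁻¹ = β in m⁻¹ × 1000):
n = n₀·exp(−β·z) = 0.6 × exp(−0.661 × 3.6) = 0.6 × exp(−2.38)
  = 0.6 × 0.0926 = 0.0556

0.056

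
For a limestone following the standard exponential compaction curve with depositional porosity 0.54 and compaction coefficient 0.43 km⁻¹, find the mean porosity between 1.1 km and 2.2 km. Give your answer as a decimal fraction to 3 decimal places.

0.268

⟨φ⟩ = (1/(z₂−z₁)) ∫ φ₀ e^(−kz) dz = φ₀·(e^(−k·z₁) − e^(−k·z₂)) / (k·(z₂−z₁))
e^(−0.43×1.1) = 0.6231; e^(−0.43×2.2) = 0.3883
⟨φ⟩ = 0.54 × (0.6231 − 0.3883) / (0.43 × 1.1) = 0.54 × 0.4965 = 0.2681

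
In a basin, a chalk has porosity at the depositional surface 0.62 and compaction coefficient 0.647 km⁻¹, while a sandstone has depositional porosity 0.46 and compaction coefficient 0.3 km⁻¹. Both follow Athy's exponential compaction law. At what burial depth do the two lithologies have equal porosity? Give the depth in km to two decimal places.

0.86 km

Set n₀ₐ e^(−kₐd) = n₀ᵦ e^(−kᵦd) ⇒ ln(n₀ₐ/n₀ᵦ) = (kₐ − kᵦ)·d
d = ln(0.62/0.46) / (0.647 − 0.3) = 0.2985 / 0.347 = 0.860 km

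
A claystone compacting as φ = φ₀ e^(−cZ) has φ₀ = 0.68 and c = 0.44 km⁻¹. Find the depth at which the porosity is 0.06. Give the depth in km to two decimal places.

Invert Athy's law: Z = ln(φ₀/φ) / c
Z = ln(0.68/0.06) / 0.44 = ln(11.33) / 0.44 = 2.4277 / 0.44 = 5.518 km

5.52 km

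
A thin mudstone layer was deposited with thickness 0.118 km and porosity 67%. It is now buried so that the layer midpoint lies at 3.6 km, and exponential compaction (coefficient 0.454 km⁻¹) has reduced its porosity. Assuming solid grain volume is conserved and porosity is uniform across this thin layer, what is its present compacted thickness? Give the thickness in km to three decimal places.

Porosity at 3.6 km: φ = 0.67·exp(−0.454×3.6) = 0.1307
Solid-volume conservation: h(1−φ) = h₀(1−φ₀) ⇒ h = h₀·(1−φ₀)/(1−φ)
h = 0.118 × (1 − 0.67)/(1 − 0.1307) = 0.118 × 0.3796 = 0.0448 km

0.045 km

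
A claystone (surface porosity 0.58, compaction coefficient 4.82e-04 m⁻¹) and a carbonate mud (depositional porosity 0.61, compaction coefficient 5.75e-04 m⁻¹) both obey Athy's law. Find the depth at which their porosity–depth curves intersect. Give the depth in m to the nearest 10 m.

Working in km (1 km = 1000 m; k in km⁻¹ = k in m⁻¹ × 1000):
Set n₀ₐ e^(−kₐz) = n₀ᵦ e^(−kᵦz) ⇒ ln(n₀ₐ/n₀ᵦ) = (kₐ − kᵦ)·z
z = ln(0.58/0.61) / (0.482 − 0.575) = -0.0504 / -0.093 = 0.542 km

540 m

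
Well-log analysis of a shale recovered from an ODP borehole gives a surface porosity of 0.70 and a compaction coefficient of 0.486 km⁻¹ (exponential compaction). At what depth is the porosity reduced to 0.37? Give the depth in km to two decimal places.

1.31 km

Invert Athy's law: d = ln(phi₀/phi) / β
d = ln(0.7/0.37) / 0.486 = ln(1.892) / 0.486 = 0.6376 / 0.486 = 1.312 km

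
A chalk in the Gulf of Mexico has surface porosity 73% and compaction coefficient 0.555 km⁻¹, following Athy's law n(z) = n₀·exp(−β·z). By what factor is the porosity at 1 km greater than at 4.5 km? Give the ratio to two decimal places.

n(z₁)/n(z₂) = e^(−β·z₁)/e^(−β·z₂) = e^{β(z₂−z₁)}
= exp(0.555 × 3.5) = exp(1.943) = 6.9762

6.98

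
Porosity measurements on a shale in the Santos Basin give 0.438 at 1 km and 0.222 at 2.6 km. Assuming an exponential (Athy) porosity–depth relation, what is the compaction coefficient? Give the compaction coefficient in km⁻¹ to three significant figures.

0.425 km⁻¹

Athy: φ(d) = φ₀ e^(−cd) ⇒ φ₁/φ₂ = e^{c(d₂−d₁)} ⇒ c = ln(φ₁/φ₂)/(d₂−d₁)
c = ln(0.438/0.222) / (2.6 − 1) = ln(1.973) / 1.6 = 0.6795 / 1.6 = 0.4247 km⁻¹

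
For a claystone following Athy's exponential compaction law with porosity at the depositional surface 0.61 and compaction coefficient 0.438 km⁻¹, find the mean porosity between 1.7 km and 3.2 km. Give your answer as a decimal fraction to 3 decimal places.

⟨φ⟩ = (1/(d₂−d₁)) ∫ φ₀ e^(−cd) dd = φ₀·(e^(−c·d₁) − e^(−c·d₂)) / (c·(d₂−d₁))
e^(−0.438×1.7) = 0.4749; e^(−0.438×3.2) = 0.2462
⟨φ⟩ = 0.61 × (0.4749 − 0.2462) / (0.438 × 1.5) = 0.61 × 0.3481 = 0.2124

0.212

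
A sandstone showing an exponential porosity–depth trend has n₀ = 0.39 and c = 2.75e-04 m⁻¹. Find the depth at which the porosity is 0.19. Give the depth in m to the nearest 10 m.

2610 m

Working in km (1 km = 1000 m; c in km⁻¹ = c in m⁻¹ × 1000):
Invert Athy's law: z = ln(n₀/n) / c
z = ln(0.39/0.19) / 0.275 = ln(2.053) / 0.275 = 0.7191 / 0.275 = 2.615 km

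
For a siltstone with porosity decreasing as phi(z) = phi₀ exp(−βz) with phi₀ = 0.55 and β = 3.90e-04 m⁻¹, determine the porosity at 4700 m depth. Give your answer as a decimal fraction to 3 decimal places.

0.088

Working in km (1 km = 1000 m; β in km⁻¹ = β in m⁻¹ × 1000):
phi = phi₀·exp(−β·z) = 0.55 × exp(−0.39 × 4.7) = 0.55 × exp(−1.833)
  = 0.55 × 0.1599 = 0.0880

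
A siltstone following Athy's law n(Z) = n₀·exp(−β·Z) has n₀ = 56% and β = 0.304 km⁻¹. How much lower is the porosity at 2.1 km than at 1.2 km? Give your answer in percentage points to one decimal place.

n(1.2) = 0.56·e^(−0.304×1.2) = 0.3888
n(2.1) = 0.56·e^(−0.304×2.1) = 0.2958
Δn = 0.3888 − 0.2958 = 0.0931

9.3 percentage points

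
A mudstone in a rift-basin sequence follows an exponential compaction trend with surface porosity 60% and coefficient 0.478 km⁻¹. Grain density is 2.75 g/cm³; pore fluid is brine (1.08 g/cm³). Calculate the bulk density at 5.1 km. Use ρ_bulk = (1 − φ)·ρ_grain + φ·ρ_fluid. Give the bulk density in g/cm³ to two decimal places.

Porosity at depth: n = 0.6·exp(−0.478×5.1) = 0.6×0.0874 = 0.0524
Bulk density: ρ_b = (1−n)ρ_g + n·ρ_f = 0.9476×2.75 + 0.0524×1.08
       = 2.606 + 0.057 = 2.662 g/cm³

2.66 g/cm³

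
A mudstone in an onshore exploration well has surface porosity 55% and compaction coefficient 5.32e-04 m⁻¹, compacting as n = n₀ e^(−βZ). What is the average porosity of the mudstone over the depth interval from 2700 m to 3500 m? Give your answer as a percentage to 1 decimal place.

Working in km (1 km = 1000 m; β in km⁻¹ = β in m⁻¹ × 1000):
⟨n⟩ = (1/(Z₂−Z₁)) ∫ n₀ e^(−βZ) dZ = n₀·(e^(−β·Z₁) − e^(−β·Z₂)) / (β·(Z₂−Z₁))
e^(−0.532×2.7) = 0.2378; e^(−0.532×3.5) = 0.1554
⟨n⟩ = 0.55 × (0.2378 − 0.1554) / (0.532 × 0.8) = 0.55 × 0.1937 = 0.1065

10.7%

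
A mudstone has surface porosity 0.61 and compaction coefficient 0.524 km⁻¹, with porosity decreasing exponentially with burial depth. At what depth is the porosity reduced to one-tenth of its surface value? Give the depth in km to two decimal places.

4.39 km

phi/phi₀ = 1/10 ⇒ exp(−k·z) = 1/10 ⇒ z = ln(10) / k
z = 2.3026 / 0.524 = 4.394 km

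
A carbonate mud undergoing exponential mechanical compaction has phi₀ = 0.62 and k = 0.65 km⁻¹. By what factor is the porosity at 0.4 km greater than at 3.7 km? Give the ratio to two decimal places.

8.54

phi(z₁)/phi(z₂) = e^(−k·z₁)/e^(−k·z₂) = e^{k(z₂−z₁)}
= exp(0.65 × 3.3) = exp(2.145) = 8.5420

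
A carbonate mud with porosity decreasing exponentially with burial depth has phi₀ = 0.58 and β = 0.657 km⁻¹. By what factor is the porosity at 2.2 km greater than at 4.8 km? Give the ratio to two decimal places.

phi(Z₁)/phi(Z₂) = e^(−β·Z₁)/e^(−β·Z₂) = e^{β(Z₂−Z₁)}
= exp(0.657 × 2.6) = exp(1.708) = 5.5190

5.52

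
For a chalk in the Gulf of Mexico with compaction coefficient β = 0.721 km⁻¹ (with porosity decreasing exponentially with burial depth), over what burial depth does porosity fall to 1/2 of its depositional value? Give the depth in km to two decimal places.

phi/phi₀ = 1/2 ⇒ exp(−β·z) = 1/2 ⇒ z = ln(2) / β
z = 0.6931 / 0.721 = 0.961 km

0.96 km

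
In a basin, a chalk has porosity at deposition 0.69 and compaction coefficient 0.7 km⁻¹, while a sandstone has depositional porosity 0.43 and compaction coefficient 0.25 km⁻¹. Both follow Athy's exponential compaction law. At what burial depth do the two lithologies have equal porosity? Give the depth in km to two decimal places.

Set n₀ₐ e^(−cₐd) = n₀ᵦ e^(−cᵦd) ⇒ ln(n₀ₐ/n₀ᵦ) = (cₐ − cᵦ)·d
d = ln(0.69/0.43) / (0.7 − 0.25) = 0.4729 / 0.45 = 1.051 km

1.05 km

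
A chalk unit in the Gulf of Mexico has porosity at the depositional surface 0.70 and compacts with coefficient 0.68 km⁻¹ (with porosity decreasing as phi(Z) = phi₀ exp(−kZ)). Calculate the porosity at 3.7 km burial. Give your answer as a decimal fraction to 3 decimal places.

0.057

phi = phi₀·exp(−k·Z) = 0.7 × exp(−0.68 × 3.7) = 0.7 × exp(−2.516)
  = 0.7 × 0.0808 = 0.0565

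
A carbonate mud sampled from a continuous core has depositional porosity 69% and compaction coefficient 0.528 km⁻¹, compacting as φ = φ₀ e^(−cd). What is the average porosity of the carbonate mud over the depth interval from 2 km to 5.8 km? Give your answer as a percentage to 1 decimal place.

10.4%

⟨φ⟩ = (1/(d₂−d₁)) ∫ φ₀ e^(−cd) dd = φ₀·(e^(−c·d₁) − e^(−c·d₂)) / (c·(d₂−d₁))
e^(−0.528×2) = 0.3478; e^(−0.528×5.8) = 0.0468
⟨φ⟩ = 0.69 × (0.3478 − 0.0468) / (0.528 × 3.8) = 0.69 × 0.1501 = 0.1035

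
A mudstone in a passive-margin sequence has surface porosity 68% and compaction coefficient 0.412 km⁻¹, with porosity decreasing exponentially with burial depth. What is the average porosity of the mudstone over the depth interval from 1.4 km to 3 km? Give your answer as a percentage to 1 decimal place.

⟨phi⟩ = (1/(d₂−d₁)) ∫ phi₀ e^(−kd) dd = phi₀·(e^(−k·d₁) − e^(−k·d₂)) / (k·(d₂−d₁))
e^(−0.412×1.4) = 0.5617; e^(−0.412×3) = 0.2905
⟨phi⟩ = 0.68 × (0.5617 − 0.2905) / (0.412 × 1.6) = 0.68 × 0.4113 = 0.2797

28.0%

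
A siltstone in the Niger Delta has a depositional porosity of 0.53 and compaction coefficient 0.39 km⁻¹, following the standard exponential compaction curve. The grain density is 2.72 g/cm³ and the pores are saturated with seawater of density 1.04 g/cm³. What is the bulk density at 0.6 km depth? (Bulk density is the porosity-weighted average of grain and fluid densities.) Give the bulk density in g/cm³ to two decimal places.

2.02 g/cm³

Porosity at depth: phi = 0.53·exp(−0.39×0.6) = 0.53×0.7914 = 0.4194
Bulk density: ρ_b = (1−phi)ρ_g + phi·ρ_f = 0.5806×2.72 + 0.4194×1.04
       = 1.579 + 0.436 = 2.015 g/cm³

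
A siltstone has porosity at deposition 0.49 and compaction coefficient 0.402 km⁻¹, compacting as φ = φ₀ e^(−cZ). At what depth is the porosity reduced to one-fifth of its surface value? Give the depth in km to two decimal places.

4.00 km

φ/φ₀ = 1/5 ⇒ exp(−c·Z) = 1/5 ⇒ Z = ln(5) / c
Z = 1.6094 / 0.402 = 4.004 km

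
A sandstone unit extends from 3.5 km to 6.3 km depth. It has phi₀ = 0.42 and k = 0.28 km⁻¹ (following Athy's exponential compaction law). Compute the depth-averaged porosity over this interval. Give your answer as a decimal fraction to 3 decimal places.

⟨phi⟩ = (1/(z₂−z₁)) ∫ phi₀ e^(−kz) dz = phi₀·(e^(−k·z₁) − e^(−k·z₂)) / (k·(z₂−z₁))
e^(−0.28×3.5) = 0.3753; e^(−0.28×6.3) = 0.1714
⟨phi⟩ = 0.42 × (0.3753 − 0.1714) / (0.28 × 2.8) = 0.42 × 0.2601 = 0.1093

0.109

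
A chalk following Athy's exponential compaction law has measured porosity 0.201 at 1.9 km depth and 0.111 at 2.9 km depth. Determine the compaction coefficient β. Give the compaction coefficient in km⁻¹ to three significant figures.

Athy: n(d) = n₀ e^(−βd) ⇒ n₁/n₂ = e^{β(d₂−d₁)} ⇒ β = ln(n₁/n₂)/(d₂−d₁)
β = ln(0.201/0.111) / (2.9 − 1.9) = ln(1.811) / 1 = 0.5938 / 1 = 0.5938 km⁻¹

0.594 km⁻¹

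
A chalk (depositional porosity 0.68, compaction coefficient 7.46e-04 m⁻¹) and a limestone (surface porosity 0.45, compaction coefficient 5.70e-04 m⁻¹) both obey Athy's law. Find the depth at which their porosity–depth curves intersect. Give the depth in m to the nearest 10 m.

Working in km (1 km = 1000 m; c in km⁻¹ = c in m⁻¹ × 1000):
Set phi₀ₐ e^(−cₐz) = phi₀ᵦ e^(−cᵦz) ⇒ ln(phi₀ₐ/phi₀ᵦ) = (cₐ − cᵦ)·z
z = ln(0.68/0.45) / (0.746 − 0.57) = 0.4128 / 0.176 = 2.346 km

2350 m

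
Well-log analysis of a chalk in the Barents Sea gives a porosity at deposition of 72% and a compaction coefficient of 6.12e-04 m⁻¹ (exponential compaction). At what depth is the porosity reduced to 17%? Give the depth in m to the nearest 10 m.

Working in km (1 km = 1000 m; k in km⁻¹ = k in m⁻¹ × 1000):
Invert Athy's law: z = ln(φ₀/φ) / k
z = ln(0.72/0.17) / 0.612 = ln(4.235) / 0.612 = 1.4435 / 0.612 = 2.359 km

2360 m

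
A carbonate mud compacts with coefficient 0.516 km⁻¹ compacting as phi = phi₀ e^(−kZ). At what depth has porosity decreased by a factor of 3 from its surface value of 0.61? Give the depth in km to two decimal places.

phi/phi₀ = 1/3 ⇒ exp(−k·Z) = 1/3 ⇒ Z = ln(3) / k
Z = 1.0986 / 0.516 = 2.129 km

2.13 km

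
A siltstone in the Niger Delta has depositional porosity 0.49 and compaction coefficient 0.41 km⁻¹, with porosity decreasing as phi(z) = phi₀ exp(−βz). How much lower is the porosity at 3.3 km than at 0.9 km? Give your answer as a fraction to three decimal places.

0.212

phi(0.9) = 0.49·e^(−0.41×0.9) = 0.3388
phi(3.3) = 0.49·e^(−0.41×3.3) = 0.1266
Δphi = 0.3388 − 0.1266 = 0.2122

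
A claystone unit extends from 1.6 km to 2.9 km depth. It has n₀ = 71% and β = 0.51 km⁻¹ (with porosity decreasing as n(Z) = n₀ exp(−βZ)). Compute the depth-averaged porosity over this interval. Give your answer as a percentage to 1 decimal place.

23.0%

⟨n⟩ = (1/(Z₂−Z₁)) ∫ n₀ e^(−βZ) dZ = n₀·(e^(−β·Z₁) − e^(−β·Z₂)) / (β·(Z₂−Z₁))
e^(−0.51×1.6) = 0.4422; e^(−0.51×2.9) = 0.2279
⟨n⟩ = 0.71 × (0.4422 − 0.2279) / (0.51 × 1.3) = 0.71 × 0.3233 = 0.2295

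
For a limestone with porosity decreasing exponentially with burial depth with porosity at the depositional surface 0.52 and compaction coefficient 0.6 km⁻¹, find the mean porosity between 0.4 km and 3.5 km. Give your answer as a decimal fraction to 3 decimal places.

0.186

⟨phi⟩ = (1/(d₂−d₁)) ∫ phi₀ e^(−cd) dd = phi₀·(e^(−c·d₁) − e^(−c·d₂)) / (c·(d₂−d₁))
e^(−0.6×0.4) = 0.7866; e^(−0.6×3.5) = 0.1225
⟨phi⟩ = 0.52 × (0.7866 − 0.1225) / (0.6 × 3.1) = 0.52 × 0.3571 = 0.1857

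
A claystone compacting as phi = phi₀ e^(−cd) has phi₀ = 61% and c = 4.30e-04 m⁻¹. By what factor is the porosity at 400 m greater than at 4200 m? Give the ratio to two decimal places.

Working in km (1 km = 1000 m; c in km⁻¹ = c in m⁻¹ × 1000):
phi(d₁)/phi(d₂) = e^(−c·d₁)/e^(−c·d₂) = e^{c(d₂−d₁)}
= exp(0.43 × 3.8) = exp(1.634) = 5.1243

5.12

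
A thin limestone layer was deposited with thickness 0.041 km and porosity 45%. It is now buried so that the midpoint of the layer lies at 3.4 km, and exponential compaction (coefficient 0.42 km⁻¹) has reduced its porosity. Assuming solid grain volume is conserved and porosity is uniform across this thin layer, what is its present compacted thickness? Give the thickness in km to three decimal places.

Porosity at 3.4 km: phi = 0.45·exp(−0.42×3.4) = 0.1079
Solid-volume conservation: h(1−phi) = h₀(1−phi₀) ⇒ h = h₀·(1−phi₀)/(1−phi)
h = 0.041 × (1 − 0.45)/(1 − 0.1079) = 0.041 × 0.6165 = 0.0253 km

0.025 km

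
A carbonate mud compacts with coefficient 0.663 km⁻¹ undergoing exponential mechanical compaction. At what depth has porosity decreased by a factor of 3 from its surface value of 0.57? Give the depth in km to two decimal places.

1.66 km

n/n₀ = 1/3 ⇒ exp(−β·z) = 1/3 ⇒ z = ln(3) / β
z = 1.0986 / 0.663 = 1.657 km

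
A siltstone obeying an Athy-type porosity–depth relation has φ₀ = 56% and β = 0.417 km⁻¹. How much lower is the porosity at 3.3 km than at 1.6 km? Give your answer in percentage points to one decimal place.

14.6 percentage points

φ(1.6) = 0.56·e^(−0.417×1.6) = 0.2874
φ(3.3) = 0.56·e^(−0.417×3.3) = 0.1414
Δφ = 0.2874 − 0.1414 = 0.1459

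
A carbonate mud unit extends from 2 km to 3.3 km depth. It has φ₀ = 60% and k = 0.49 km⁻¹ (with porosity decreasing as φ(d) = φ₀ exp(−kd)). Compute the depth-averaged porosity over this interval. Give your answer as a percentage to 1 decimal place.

⟨φ⟩ = (1/(d₂−d₁)) ∫ φ₀ e^(−kd) dd = φ₀·(e^(−k·d₁) − e^(−k·d₂)) / (k·(d₂−d₁))
e^(−0.49×2) = 0.3753; e^(−0.49×3.3) = 0.1985
⟨φ⟩ = 0.6 × (0.3753 − 0.1985) / (0.49 × 1.3) = 0.6 × 0.2776 = 0.1665

16.7%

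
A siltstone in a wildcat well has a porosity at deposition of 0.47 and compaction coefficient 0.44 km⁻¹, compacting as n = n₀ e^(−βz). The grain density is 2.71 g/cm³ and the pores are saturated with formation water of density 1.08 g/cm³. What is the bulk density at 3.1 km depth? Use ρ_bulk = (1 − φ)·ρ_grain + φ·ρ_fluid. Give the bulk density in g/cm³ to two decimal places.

2.51 g/cm³

Porosity at depth: n = 0.47·exp(−0.44×3.1) = 0.47×0.2556 = 0.1201
Bulk density: ρ_b = (1−n)ρ_g + n·ρ_f = 0.8799×2.71 + 0.1201×1.08
       = 2.384 + 0.130 = 2.514 g/cm³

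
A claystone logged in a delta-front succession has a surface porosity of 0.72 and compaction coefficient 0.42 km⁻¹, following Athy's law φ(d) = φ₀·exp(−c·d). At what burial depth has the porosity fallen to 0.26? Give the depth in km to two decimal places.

Invert Athy's law: d = ln(φ₀/φ) / c
d = ln(0.72/0.26) / 0.42 = ln(2.769) / 0.42 = 1.0186 / 0.42 = 2.425 km

2.43 km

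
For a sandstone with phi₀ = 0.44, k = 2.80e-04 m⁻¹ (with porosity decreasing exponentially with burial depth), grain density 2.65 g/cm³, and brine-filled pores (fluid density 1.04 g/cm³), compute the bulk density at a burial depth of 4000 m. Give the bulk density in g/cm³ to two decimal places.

2.42 g/cm³

Working in km (1 km = 1000 m; k in km⁻¹ = k in m⁻¹ × 1000):
Porosity at depth: phi = 0.44·exp(−0.28×4) = 0.44×0.3263 = 0.1436
Bulk density: ρ_b = (1−phi)ρ_g + phi·ρ_f = 0.8564×2.65 + 0.1436×1.04
       = 2.270 + 0.149 = 2.419 g/cm³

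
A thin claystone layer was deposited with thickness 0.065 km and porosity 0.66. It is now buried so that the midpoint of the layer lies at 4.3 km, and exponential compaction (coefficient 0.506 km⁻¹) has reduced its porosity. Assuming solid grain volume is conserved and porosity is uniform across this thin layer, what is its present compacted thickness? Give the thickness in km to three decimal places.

Porosity at 4.3 km: n = 0.66·exp(−0.506×4.3) = 0.0749
Solid-volume conservation: h(1−n) = h₀(1−n₀) ⇒ h = h₀·(1−n₀)/(1−n)
h = 0.065 × (1 − 0.66)/(1 − 0.0749) = 0.065 × 0.3675 = 0.0239 km

0.024 km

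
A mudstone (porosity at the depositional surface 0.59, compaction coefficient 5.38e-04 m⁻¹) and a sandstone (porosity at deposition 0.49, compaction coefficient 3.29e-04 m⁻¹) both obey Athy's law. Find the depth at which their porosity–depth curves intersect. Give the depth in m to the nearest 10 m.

Working in km (1 km = 1000 m; c in km⁻¹ = c in m⁻¹ × 1000):
Set n₀ₐ e^(−cₐd) = n₀ᵦ e^(−cᵦd) ⇒ ln(n₀ₐ/n₀ᵦ) = (cₐ − cᵦ)·d
d = ln(0.59/0.49) / (0.538 − 0.329) = 0.1857 / 0.209 = 0.889 km

890 m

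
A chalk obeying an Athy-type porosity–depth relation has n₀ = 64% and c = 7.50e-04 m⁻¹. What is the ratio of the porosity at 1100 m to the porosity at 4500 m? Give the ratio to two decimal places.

12.81

Working in km (1 km = 1000 m; c in km⁻¹ = c in m⁻¹ × 1000):
n(d₁)/n(d₂) = e^(−c·d₁)/e^(−c·d₂) = e^{c(d₂−d₁)}
= exp(0.75 × 3.4) = exp(2.55) = 12.8071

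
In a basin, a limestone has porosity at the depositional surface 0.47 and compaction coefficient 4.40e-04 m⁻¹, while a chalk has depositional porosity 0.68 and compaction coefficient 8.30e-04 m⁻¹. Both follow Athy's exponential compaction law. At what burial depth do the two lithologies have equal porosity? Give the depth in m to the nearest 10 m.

950 m

Working in km (1 km = 1000 m; k in km⁻¹ = k in m⁻¹ × 1000):
Set φ₀ₐ e^(−kₐz) = φ₀ᵦ e^(−kᵦz) ⇒ ln(φ₀ₐ/φ₀ᵦ) = (kₐ − kᵦ)·z
z = ln(0.47/0.68) / (0.44 − 0.83) = -0.3694 / -0.39 = 0.947 km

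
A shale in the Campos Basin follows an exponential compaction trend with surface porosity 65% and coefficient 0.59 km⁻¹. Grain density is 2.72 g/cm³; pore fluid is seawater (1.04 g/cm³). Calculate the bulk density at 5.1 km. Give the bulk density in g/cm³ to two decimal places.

2.67 g/cm³

Porosity at depth: n = 0.65·exp(−0.59×5.1) = 0.65×0.0493 = 0.0321
Bulk density: ρ_b = (1−n)ρ_g + n·ρ_f = 0.9679×2.72 + 0.0321×1.04
       = 2.633 + 0.033 = 2.666 g/cm³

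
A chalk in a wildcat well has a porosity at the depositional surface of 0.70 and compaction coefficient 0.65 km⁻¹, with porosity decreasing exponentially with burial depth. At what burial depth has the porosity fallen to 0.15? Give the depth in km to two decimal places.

2.37 km

Invert Athy's law: d = ln(n₀/n) / k
d = ln(0.7/0.15) / 0.65 = ln(4.667) / 0.65 = 1.5404 / 0.65 = 2.370 km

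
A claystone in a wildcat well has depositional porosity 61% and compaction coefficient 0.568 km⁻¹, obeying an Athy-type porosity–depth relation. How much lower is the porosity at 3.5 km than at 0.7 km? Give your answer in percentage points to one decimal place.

32.6 percentage points

n(0.7) = 0.61·e^(−0.568×0.7) = 0.4099
n(3.5) = 0.61·e^(−0.568×3.5) = 0.0836
Δn = 0.4099 − 0.0836 = 0.3263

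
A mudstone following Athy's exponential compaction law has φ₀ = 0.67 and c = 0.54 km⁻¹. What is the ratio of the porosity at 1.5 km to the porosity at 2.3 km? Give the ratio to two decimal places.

1.54

φ(z₁)/φ(z₂) = e^(−c·z₁)/e^(−c·z₂) = e^{c(z₂−z₁)}
= exp(0.54 × 0.8) = exp(0.432) = 1.5403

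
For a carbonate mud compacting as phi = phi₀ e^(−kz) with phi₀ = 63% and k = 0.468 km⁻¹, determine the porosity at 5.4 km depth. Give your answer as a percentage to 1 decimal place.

phi = phi₀·exp(−k·z) = 0.63 × exp(−0.468 × 5.4) = 0.63 × exp(−2.527)
  = 0.63 × 0.0799 = 0.0503

5.0%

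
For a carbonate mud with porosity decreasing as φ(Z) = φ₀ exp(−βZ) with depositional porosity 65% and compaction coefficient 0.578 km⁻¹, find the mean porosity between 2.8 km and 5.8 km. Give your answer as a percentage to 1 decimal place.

⟨φ⟩ = (1/(Z₂−Z₁)) ∫ φ₀ e^(−βZ) dZ = φ₀·(e^(−β·Z₁) − e^(−β·Z₂)) / (β·(Z₂−Z₁))
e^(−0.578×2.8) = 0.1982; e^(−0.578×5.8) = 0.0350
⟨φ⟩ = 0.65 × (0.1982 − 0.0350) / (0.578 × 3) = 0.65 × 0.0941 = 0.0612

6.1%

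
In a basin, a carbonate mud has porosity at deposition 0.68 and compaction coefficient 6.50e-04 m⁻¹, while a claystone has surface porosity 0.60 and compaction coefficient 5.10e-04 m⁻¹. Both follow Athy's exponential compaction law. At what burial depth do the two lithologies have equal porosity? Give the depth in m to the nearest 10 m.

890 m

Working in km (1 km = 1000 m; β in km⁻¹ = β in m⁻¹ × 1000):
Set n₀ₐ e^(−βₐZ) = n₀ᵦ e^(−βᵦZ) ⇒ ln(n₀ₐ/n₀ᵦ) = (βₐ − βᵦ)·Z
Z = ln(0.68/0.6) / (0.65 − 0.51) = 0.1252 / 0.14 = 0.894 km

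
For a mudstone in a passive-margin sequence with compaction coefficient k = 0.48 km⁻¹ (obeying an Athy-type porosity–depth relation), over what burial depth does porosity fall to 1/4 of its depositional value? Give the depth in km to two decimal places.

2.89 km

n/n₀ = 1/4 ⇒ exp(−k·Z) = 1/4 ⇒ Z = ln(4) / k
Z = 1.3863 / 0.48 = 2.888 km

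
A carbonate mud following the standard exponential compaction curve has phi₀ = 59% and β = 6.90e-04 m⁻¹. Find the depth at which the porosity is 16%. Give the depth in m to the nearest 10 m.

1890 m

Working in km (1 km = 1000 m; β in km⁻¹ = β in m⁻¹ × 1000):
Invert Athy's law: z = ln(phi₀/phi) / β
z = ln(0.59/0.16) / 0.69 = ln(3.687) / 0.69 = 1.3049 / 0.69 = 1.891 km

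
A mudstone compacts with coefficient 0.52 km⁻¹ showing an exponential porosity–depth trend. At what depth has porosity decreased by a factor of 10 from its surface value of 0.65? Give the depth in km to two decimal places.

φ/φ₀ = 1/10 ⇒ exp(−c·z) = 1/10 ⇒ z = ln(10) / c
z = 2.3026 / 0.52 = 4.428 km

4.43 km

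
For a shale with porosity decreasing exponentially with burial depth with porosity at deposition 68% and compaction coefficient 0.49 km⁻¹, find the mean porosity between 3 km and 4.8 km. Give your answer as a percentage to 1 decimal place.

⟨φ⟩ = (1/(z₂−z₁)) ∫ φ₀ e^(−kz) dz = φ₀·(e^(−k·z₁) − e^(−k·z₂)) / (k·(z₂−z₁))
e^(−0.49×3) = 0.2299; e^(−0.49×4.8) = 0.0952
⟨φ⟩ = 0.68 × (0.2299 − 0.0952) / (0.49 × 1.8) = 0.68 × 0.1528 = 0.1039

10.4%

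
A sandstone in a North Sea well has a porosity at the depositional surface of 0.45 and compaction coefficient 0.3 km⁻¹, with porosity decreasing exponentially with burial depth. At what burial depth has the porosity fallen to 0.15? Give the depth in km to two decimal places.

Invert Athy's law: z = ln(phi₀/phi) / β
z = ln(0.45/0.15) / 0.3 = ln(3) / 0.3 = 1.0986 / 0.3 = 3.662 km

3.66 km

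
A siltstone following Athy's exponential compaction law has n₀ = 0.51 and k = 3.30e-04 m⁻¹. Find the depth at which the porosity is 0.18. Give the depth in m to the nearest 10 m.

3160 m

Working in km (1 km = 1000 m; k in km⁻¹ = k in m⁻¹ × 1000):
Invert Athy's law: d = ln(n₀/n) / k
d = ln(0.51/0.18) / 0.33 = ln(2.833) / 0.33 = 1.0415 / 0.33 = 3.156 km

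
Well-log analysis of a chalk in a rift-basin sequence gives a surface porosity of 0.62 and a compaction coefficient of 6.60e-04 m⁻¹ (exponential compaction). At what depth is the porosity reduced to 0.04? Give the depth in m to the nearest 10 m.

Working in km (1 km = 1000 m; c in km⁻¹ = c in m⁻¹ × 1000):
Invert Athy's law: d = ln(phi₀/phi) / c
d = ln(0.62/0.04) / 0.66 = ln(15.5) / 0.66 = 2.7408 / 0.66 = 4.153 km

4150 m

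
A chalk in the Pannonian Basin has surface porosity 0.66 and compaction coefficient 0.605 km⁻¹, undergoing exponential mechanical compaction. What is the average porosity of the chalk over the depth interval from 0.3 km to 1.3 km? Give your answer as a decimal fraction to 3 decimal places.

⟨φ⟩ = (1/(z₂−z₁)) ∫ φ₀ e^(−kz) dz = φ₀·(e^(−k·z₁) − e^(−k·z₂)) / (k·(z₂−z₁))
e^(−0.605×0.3) = 0.8340; e^(−0.605×1.3) = 0.4554
⟨φ⟩ = 0.66 × (0.8340 − 0.4554) / (0.605 × 1) = 0.66 × 0.6258 = 0.4130

0.413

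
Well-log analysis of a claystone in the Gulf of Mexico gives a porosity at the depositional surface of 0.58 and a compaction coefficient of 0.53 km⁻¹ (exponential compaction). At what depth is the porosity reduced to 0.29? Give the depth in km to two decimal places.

1.31 km

Invert Athy's law: z = ln(phi₀/phi) / c
z = ln(0.58/0.29) / 0.53 = ln(2) / 0.53 = 0.6931 / 0.53 = 1.308 km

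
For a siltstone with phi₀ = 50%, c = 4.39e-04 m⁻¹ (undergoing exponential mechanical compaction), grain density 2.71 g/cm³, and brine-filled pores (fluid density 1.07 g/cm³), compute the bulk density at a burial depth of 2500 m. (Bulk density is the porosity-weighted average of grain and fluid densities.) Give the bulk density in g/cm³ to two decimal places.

2.44 g/cm³

Working in km (1 km = 1000 m; c in km⁻¹ = c in m⁻¹ × 1000):
Porosity at depth: phi = 0.5·exp(−0.439×2.5) = 0.5×0.3337 = 0.1669
Bulk density: ρ_b = (1−phi)ρ_g + phi·ρ_f = 0.8331×2.71 + 0.1669×1.07
       = 2.258 + 0.179 = 2.436 g/cm³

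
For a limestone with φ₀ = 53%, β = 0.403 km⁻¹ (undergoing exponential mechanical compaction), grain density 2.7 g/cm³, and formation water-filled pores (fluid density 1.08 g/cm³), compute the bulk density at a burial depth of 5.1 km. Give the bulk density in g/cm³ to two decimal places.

Porosity at depth: φ = 0.53·exp(−0.403×5.1) = 0.53×0.1281 = 0.0679
Bulk density: ρ_b = (1−φ)ρ_g + φ·ρ_f = 0.9321×2.7 + 0.0679×1.08
       = 2.517 + 0.073 = 2.590 g/cm³

2.59 g/cm³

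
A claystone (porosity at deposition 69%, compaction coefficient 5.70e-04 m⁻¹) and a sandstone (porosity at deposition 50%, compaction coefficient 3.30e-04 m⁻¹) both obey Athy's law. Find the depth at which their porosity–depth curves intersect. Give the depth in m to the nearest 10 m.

Working in km (1 km = 1000 m; β in km⁻¹ = β in m⁻¹ × 1000):
Set phi₀ₐ e^(−βₐd) = phi₀ᵦ e^(−βᵦd) ⇒ ln(phi₀ₐ/phi₀ᵦ) = (βₐ − βᵦ)·d
d = ln(0.69/0.5) / (0.57 − 0.33) = 0.3221 / 0.24 = 1.342 km

1340 m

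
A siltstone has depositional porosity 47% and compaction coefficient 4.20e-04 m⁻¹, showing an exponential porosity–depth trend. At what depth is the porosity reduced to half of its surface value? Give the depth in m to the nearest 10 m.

Working in km (1 km = 1000 m; c in km⁻¹ = c in m⁻¹ × 1000):
φ/φ₀ = 1/2 ⇒ exp(−c·Z) = 1/2 ⇒ Z = ln(2) / c
Z = 0.6931 / 0.42 = 1.650 km

1650 m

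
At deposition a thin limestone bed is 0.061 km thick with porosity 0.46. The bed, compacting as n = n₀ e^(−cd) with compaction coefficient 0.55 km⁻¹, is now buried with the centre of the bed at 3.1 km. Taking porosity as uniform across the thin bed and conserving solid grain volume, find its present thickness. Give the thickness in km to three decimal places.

Porosity at 3.1 km: n = 0.46·exp(−0.55×3.1) = 0.0836
Solid-volume conservation: h(1−n) = h₀(1−n₀) ⇒ h = h₀·(1−n₀)/(1−n)
h = 0.061 × (1 − 0.46)/(1 − 0.0836) = 0.061 × 0.5893 = 0.0359 km

0.036 km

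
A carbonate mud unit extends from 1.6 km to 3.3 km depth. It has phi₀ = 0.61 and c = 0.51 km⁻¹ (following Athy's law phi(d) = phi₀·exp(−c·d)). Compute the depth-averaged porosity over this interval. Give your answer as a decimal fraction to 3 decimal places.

⟨phi⟩ = (1/(d₂−d₁)) ∫ phi₀ e^(−cd) dd = phi₀·(e^(−c·d₁) − e^(−c·d₂)) / (c·(d₂−d₁))
e^(−0.51×1.6) = 0.4422; e^(−0.51×3.3) = 0.1858
⟨phi⟩ = 0.61 × (0.4422 − 0.1858) / (0.51 × 1.7) = 0.61 × 0.2957 = 0.1804

0.180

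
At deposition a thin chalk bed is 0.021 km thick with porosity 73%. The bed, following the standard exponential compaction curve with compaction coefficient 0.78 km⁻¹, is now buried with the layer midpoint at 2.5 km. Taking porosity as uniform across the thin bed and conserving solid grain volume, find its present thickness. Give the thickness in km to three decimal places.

0.006 km

Porosity at 2.5 km: n = 0.73·exp(−0.78×2.5) = 0.1039
Solid-volume conservation: h(1−n) = h₀(1−n₀) ⇒ h = h₀·(1−n₀)/(1−n)
h = 0.021 × (1 − 0.73)/(1 − 0.1039) = 0.021 × 0.3013 = 0.0063 km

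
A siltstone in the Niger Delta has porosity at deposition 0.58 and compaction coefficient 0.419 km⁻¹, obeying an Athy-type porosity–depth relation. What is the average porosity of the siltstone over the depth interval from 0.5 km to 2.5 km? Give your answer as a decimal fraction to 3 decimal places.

0.318

⟨φ⟩ = (1/(d₂−d₁)) ∫ φ₀ e^(−kd) dd = φ₀·(e^(−k·d₁) − e^(−k·d₂)) / (k·(d₂−d₁))
e^(−0.419×0.5) = 0.8110; e^(−0.419×2.5) = 0.3508
⟨φ⟩ = 0.58 × (0.8110 − 0.3508) / (0.419 × 2) = 0.58 × 0.5491 = 0.3185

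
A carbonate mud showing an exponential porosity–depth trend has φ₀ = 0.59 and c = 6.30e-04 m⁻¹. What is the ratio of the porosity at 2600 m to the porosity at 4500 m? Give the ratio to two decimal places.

3.31

Working in km (1 km = 1000 m; c in km⁻¹ = c in m⁻¹ × 1000):
φ(z₁)/φ(z₂) = e^(−c·z₁)/e^(−c·z₂) = e^{c(z₂−z₁)}
= exp(0.63 × 1.9) = exp(1.197) = 3.3102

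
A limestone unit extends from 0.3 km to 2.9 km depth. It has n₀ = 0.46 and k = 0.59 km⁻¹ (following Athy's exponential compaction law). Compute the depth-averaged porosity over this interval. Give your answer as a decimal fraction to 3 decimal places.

0.197

⟨n⟩ = (1/(Z₂−Z₁)) ∫ n₀ e^(−kZ) dZ = n₀·(e^(−k·Z₁) − e^(−k·Z₂)) / (k·(Z₂−Z₁))
e^(−0.59×0.3) = 0.8378; e^(−0.59×2.9) = 0.1807
⟨n⟩ = 0.46 × (0.8378 − 0.1807) / (0.59 × 2.6) = 0.46 × 0.4284 = 0.1970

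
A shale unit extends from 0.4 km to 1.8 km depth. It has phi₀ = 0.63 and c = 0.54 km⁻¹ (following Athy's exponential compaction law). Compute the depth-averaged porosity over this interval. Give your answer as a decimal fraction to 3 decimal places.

0.356

⟨phi⟩ = (1/(z₂−z₁)) ∫ phi₀ e^(−cz) dz = phi₀·(e^(−c·z₁) − e^(−c·z₂)) / (c·(z₂−z₁))
e^(−0.54×0.4) = 0.8057; e^(−0.54×1.8) = 0.3783
⟨phi⟩ = 0.63 × (0.8057 − 0.3783) / (0.54 × 1.4) = 0.63 × 0.5654 = 0.3562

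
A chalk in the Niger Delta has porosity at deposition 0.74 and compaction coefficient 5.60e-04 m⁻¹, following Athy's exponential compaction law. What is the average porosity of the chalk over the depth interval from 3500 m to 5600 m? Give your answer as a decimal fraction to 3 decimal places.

0.061

Working in km (1 km = 1000 m; β in km⁻¹ = β in m⁻¹ × 1000):
⟨phi⟩ = (1/(d₂−d₁)) ∫ phi₀ e^(−βd) dd = phi₀·(e^(−β·d₁) − e^(−β·d₂)) / (β·(d₂−d₁))
e^(−0.56×3.5) = 0.1409; e^(−0.56×5.6) = 0.0435
⟨phi⟩ = 0.74 × (0.1409 − 0.0435) / (0.56 × 2.1) = 0.74 × 0.0828 = 0.0613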